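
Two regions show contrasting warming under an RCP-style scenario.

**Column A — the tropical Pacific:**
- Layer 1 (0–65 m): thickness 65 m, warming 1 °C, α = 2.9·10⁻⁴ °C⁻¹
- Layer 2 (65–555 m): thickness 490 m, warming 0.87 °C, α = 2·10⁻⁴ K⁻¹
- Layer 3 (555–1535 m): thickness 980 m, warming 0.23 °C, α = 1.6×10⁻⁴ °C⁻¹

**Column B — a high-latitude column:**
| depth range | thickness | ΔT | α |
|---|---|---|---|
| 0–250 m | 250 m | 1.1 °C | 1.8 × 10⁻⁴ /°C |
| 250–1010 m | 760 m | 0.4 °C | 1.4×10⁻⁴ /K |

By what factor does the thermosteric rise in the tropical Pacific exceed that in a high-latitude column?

A 1 × 65 × 2.9×10⁻⁴ = 0.01885 m
A Layer 2: 2×10⁻⁴ × 0.87 × 490 = 0.08526 m
A 555–1535 m: 1.6×10⁻⁴ × 0.23 × 980 = 0.036064 m
A total: 0.140174 m
B 0–250 m: 1.1 × 250 × 1.8×10⁻⁴ = 0.04950 m
B Layer 2: 1.4×10⁻⁴ × 760 × 0.4 = 0.04256 m
B total: 0.09206 m
Ratio: 0.140174 / 0.09206 ≈ 1.523

≈ 1.5×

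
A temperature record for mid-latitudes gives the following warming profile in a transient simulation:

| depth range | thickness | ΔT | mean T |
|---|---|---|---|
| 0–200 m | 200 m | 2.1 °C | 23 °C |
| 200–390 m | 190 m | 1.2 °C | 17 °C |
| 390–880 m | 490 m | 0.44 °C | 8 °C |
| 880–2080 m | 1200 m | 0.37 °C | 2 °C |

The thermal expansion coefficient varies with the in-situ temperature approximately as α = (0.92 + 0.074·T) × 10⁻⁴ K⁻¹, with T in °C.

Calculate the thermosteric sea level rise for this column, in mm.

Δh = 240 mm

Layer 1: α = (0.92 + 0.074×23)×10⁻⁴ = 2.622×10⁻⁴ K⁻¹
Layer 2: α = (0.92 + 0.074×17)×10⁻⁴ = 2.178×10⁻⁴ K⁻¹
Layer 3: α = (0.92 + 0.074×8)×10⁻⁴ = 1.512×10⁻⁴ K⁻¹
Layer 4: α = (0.92 + 0.074×2)×10⁻⁴ = 1.068×10⁻⁴ K⁻¹
0–200 m: 200 × 2.622×10⁻⁴ × 2.1 = 0.110124 m
200–390 m: 190 × 2.178×10⁻⁴ × 1.2 = 0.0496584 m
Layer 3: 1.512×10⁻⁴ × 0.44 × 490 = 0.03259872 m
880–2080 m: 0.37 × 1200 × 1.068×10⁻⁴ = 0.0474192 m
Δh = 0.110124 + 0.0496584 + 0.03259872 + 0.0474192 = 0.23980032 m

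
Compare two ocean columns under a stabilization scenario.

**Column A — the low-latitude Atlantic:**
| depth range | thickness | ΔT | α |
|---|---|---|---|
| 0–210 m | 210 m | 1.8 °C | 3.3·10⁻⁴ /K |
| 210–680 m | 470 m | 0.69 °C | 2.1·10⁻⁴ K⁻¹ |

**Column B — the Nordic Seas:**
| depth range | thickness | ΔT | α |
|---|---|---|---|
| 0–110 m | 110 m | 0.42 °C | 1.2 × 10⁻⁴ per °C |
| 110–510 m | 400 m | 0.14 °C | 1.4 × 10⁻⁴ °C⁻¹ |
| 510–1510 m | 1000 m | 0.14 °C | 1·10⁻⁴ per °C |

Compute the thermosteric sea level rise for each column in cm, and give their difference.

A 3.3×10⁻⁴ × 1.8 × 210 = 0.12474 m
A 210–680 m: 0.69 × 470 × 2.1×10⁻⁴ = 0.068103 m
A total: 0.192843 m
B 1.2×10⁻⁴ × 0.42 × 110 = 0.005544 m
B 110–510 m: 0.14 × 1.4×10⁻⁴ × 400 = 0.00784 m
B Layer 3: 0.14 × 1000 × 1×10⁻⁴ = 0.01400 m
B total: 0.027384 m
Difference: 0.192843 − 0.027384 = 0.165459 m

A: 19.3 cm; B: 2.74 cm; difference 16.5 cm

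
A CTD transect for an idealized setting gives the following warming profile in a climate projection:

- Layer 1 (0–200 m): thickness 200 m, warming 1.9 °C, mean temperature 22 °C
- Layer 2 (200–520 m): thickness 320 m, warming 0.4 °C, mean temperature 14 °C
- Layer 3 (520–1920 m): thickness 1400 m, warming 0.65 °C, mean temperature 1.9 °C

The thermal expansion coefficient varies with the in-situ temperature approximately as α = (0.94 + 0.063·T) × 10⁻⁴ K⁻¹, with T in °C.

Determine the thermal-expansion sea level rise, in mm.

Layer 1: α = (0.94 + 0.063×22)×10⁻⁴ = 2.326×10⁻⁴ K⁻¹
Layer 2: α = (0.94 + 0.063×14)×10⁻⁴ = 1.822×10⁻⁴ K⁻¹
Layer 3: α = (0.94 + 0.063×1.9)×10⁻⁴ = 1.0597×10⁻⁴ K⁻¹
Layer 1: 200 × 1.9 × 2.326×10⁻⁴ = 0.088388 m
0.4 × 320 × 1.822×10⁻⁴ = 0.0233216 m
520–1920 m: 1.0597×10⁻⁴ × 0.65 × 1400 = 0.0964327 m
Δh = 0.088388 + 0.0233216 + 0.0964327 = 0.2081423 m ≈ 210 mm

about 210 mm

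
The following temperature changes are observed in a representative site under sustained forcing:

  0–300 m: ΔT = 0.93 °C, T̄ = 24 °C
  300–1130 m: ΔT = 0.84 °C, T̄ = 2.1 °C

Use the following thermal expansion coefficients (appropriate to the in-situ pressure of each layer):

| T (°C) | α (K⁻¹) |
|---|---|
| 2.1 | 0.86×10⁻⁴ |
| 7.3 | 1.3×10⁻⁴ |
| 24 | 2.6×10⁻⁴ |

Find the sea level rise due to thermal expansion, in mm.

Δh = 132 mm

Layer 1 at 24 °C → α = 2.6×10⁻⁴ K⁻¹
Layer 2 at 2.1 °C → α = 0.86×10⁻⁴ K⁻¹
0–300 m: 300 × 0.93 × 2.6×10⁻⁴ = 0.07254 m
0.86×10⁻⁴ × 0.84 × 830 = 0.0599592 m
Δh = 0.07254 + 0.0599592 = 0.1324992 m ≈ 132 mm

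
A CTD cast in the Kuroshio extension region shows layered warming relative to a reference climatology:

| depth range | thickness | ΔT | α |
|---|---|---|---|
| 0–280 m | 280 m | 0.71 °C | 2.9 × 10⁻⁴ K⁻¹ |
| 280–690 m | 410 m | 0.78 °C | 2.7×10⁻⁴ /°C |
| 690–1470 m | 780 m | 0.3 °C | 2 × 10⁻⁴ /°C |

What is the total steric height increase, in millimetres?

0–280 m: 280 × 2.9×10⁻⁴ × 0.71 = 0.057652 m
410 × 0.78 × 2.7×10⁻⁴ = 0.086346 m
Layer 3: 2×10⁻⁴ × 0.3 × 780 = 0.04680 m
Δh = 0.057652 + 0.086346 + 0.04680 = 0.190798 m

about 191 mm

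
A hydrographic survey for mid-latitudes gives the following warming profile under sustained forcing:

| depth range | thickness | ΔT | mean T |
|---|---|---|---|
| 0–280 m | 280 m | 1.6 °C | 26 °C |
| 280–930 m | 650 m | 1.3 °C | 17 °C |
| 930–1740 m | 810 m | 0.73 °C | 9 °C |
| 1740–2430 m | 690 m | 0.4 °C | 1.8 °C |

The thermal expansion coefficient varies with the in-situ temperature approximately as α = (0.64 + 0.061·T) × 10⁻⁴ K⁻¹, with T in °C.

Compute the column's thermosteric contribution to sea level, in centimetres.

Layer 1: α = (0.64 + 0.061×26)×10⁻⁴ = 2.226×10⁻⁴ K⁻¹
Layer 2: α = (0.64 + 0.061×17)×10⁻⁴ = 1.677×10⁻⁴ K⁻¹
Layer 3: α = (0.64 + 0.061×9)×10⁻⁴ = 1.189×10⁻⁴ K⁻¹
Layer 4: α = (0.64 + 0.061×1.8)×10⁻⁴ = 0.7498×10⁻⁴ K⁻¹
Layer 1: 280 × 1.6 × 2.226×10⁻⁴ = 0.0997248 m
Layer 2: 650 × 1.677×10⁻⁴ × 1.3 = 0.1417065 m
930–1740 m: 1.189×10⁻⁴ × 810 × 0.73 = 0.07030557 m
1740–2430 m: 0.4 × 0.7498×10⁻⁴ × 690 = 0.02069448 m
Δh = 0.0997248 + 0.1417065 + 0.07030557 + 0.02069448 = 0.33243135 m

33 cm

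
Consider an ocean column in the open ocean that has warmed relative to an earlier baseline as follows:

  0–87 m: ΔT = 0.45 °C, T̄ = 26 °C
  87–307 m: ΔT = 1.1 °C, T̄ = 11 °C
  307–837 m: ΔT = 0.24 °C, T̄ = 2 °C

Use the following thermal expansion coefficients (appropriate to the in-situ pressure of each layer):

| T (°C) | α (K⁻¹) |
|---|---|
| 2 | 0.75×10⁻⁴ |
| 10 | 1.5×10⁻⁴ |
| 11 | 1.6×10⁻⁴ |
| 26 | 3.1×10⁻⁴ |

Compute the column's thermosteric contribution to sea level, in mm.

Layer 1 at 26 °C → α = 3.1×10⁻⁴ K⁻¹
Layer 2 at 11 °C → α = 1.6×10⁻⁴ K⁻¹
Layer 3 at 2 °C → α = 0.75×10⁻⁴ K⁻¹
0.45 × 3.1×10⁻⁴ × 87 = 0.0121365 m
Layer 2: 220 × 1.6×10⁻⁴ × 1.1 = 0.03872 m
530 × 0.75×10⁻⁴ × 0.24 = 0.00954 m
Δh = 0.0121365 + 0.03872 + 0.00954 = 0.0603965 m

Δh = 60.4 mm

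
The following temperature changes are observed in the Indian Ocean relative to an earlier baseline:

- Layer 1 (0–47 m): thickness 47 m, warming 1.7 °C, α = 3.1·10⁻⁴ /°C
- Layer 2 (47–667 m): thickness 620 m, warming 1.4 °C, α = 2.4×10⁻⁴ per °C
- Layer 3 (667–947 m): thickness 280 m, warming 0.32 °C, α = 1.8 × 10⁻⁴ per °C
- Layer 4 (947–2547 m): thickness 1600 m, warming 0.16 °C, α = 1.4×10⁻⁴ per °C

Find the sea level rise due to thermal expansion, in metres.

Δh ≈ 0.285 m

3.1×10⁻⁴ × 47 × 1.7 = 0.024769 m
620 × 1.4 × 2.4×10⁻⁴ = 0.20832 m
Layer 3: 280 × 1.8×10⁻⁴ × 0.32 = 0.016128 m
947–2547 m: 0.16 × 1600 × 1.4×10⁻⁴ = 0.03584 m
Δh = 0.024769 + 0.20832 + 0.016128 + 0.03584 = 0.285057 m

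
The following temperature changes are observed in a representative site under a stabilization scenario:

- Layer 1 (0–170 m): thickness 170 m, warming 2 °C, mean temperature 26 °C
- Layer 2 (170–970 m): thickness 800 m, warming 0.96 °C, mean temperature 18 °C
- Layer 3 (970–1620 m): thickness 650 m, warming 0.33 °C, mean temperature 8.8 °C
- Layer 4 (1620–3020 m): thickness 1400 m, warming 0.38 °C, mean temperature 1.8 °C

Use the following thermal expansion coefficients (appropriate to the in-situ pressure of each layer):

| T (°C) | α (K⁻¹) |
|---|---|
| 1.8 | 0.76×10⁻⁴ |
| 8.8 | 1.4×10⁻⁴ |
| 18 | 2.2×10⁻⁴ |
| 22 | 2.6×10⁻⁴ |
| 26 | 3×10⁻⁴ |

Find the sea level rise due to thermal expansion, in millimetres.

Layer 1 at 26 °C → α = 3×10⁻⁴ K⁻¹
Layer 2 at 18 °C → α = 2.2×10⁻⁴ K⁻¹
Layer 3 at 8.8 °C → α = 1.4×10⁻⁴ K⁻¹
Layer 4 at 1.8 °C → α = 0.76×10⁻⁴ K⁻¹
0–170 m: 170 × 2 × 3×10⁻⁴ = 0.10200 m
0.96 × 800 × 2.2×10⁻⁴ = 0.16896 m
650 × 0.33 × 1.4×10⁻⁴ = 0.03003 m
1620–3020 m: 0.38 × 0.76×10⁻⁴ × 1400 = 0.040432 m
Δh = 0.10200 + 0.16896 + 0.03003 + 0.040432 = 0.341422 m

Δh ≈ 341 mm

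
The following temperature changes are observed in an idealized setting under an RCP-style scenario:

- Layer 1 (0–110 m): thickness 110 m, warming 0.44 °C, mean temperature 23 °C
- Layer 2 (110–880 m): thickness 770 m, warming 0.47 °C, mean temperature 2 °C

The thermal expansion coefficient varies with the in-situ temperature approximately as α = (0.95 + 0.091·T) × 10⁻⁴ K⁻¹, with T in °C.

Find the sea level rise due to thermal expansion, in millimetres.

Layer 1: α = (0.95 + 0.091×23)×10⁻⁴ = 3.043×10⁻⁴ K⁻¹
Layer 2: α = (0.95 + 0.091×2)×10⁻⁴ = 1.132×10⁻⁴ K⁻¹
Layer 1: 3.043×10⁻⁴ × 110 × 0.44 = 0.01472812 m
0.47 × 770 × 1.132×10⁻⁴ = 0.04096708 m
Δh = 0.01472812 + 0.04096708 = 0.0556952 m ≈ 55.7 mm

Δh = 55.7 mm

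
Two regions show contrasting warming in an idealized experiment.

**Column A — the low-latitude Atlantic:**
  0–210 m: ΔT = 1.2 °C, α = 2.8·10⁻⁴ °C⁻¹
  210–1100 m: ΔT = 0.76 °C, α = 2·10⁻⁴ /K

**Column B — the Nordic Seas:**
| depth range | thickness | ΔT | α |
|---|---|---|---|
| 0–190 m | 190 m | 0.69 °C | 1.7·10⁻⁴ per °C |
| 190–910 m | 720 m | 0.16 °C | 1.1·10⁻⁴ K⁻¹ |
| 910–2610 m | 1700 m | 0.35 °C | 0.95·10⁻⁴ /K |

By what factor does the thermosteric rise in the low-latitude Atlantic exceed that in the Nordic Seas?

a factor of 2.25

A 0–210 m: 2.8×10⁻⁴ × 210 × 1.2 = 0.07056 m
A 210–1100 m: 0.76 × 890 × 2×10⁻⁴ = 0.13528 m
A total: 0.20584 m
B Layer 1: 1.7×10⁻⁴ × 0.69 × 190 = 0.022287 m
B 720 × 1.1×10⁻⁴ × 0.16 = 0.012672 m
B 1700 × 0.95×10⁻⁴ × 0.35 = 0.056525 m
B total: 0.091484 m
Ratio: 0.20584 / 0.091484 ≈ 2.250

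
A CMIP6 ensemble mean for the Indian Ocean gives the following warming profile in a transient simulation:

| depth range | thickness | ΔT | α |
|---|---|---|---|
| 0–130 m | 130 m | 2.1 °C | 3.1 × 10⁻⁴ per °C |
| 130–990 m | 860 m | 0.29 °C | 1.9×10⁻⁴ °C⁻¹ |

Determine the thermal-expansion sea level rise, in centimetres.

about 13.2 cm

0–130 m: 2.1 × 130 × 3.1×10⁻⁴ = 0.08463 m
1.9×10⁻⁴ × 0.29 × 860 = 0.047386 m
Δh = 0.08463 + 0.047386 = 0.132016 m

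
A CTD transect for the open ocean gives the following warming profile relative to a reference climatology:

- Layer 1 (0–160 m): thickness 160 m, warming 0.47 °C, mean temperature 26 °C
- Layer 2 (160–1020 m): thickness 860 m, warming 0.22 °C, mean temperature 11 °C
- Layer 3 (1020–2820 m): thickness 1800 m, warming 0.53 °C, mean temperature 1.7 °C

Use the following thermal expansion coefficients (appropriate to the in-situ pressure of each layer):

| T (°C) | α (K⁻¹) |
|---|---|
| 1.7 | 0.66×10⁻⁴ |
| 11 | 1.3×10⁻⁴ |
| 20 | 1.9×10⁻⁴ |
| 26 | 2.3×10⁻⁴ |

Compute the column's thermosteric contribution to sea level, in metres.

Layer 1 at 26 °C → α = 2.3×10⁻⁴ K⁻¹
Layer 2 at 11 °C → α = 1.3×10⁻⁴ K⁻¹
Layer 3 at 1.7 °C → α = 0.66×10⁻⁴ K⁻¹
0–160 m: 160 × 0.47 × 2.3×10⁻⁴ = 0.017296 m
0.22 × 860 × 1.3×10⁻⁴ = 0.024596 m
0.66×10⁻⁴ × 1800 × 0.53 = 0.062964 m
Δh = 0.017296 + 0.024596 + 0.062964 = 0.104856 m

0.105 m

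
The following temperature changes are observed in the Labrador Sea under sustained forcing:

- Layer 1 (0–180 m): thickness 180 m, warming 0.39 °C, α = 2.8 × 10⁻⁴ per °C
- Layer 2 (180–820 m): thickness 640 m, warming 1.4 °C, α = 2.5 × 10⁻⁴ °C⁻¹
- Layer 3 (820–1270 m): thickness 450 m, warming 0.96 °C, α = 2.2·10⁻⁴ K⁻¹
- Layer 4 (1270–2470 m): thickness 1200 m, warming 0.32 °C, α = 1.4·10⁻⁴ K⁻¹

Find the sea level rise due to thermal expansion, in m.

Layer 1: 180 × 0.39 × 2.8×10⁻⁴ = 0.019656 m
640 × 2.5×10⁻⁴ × 1.4 = 0.22400 m
2.2×10⁻⁴ × 450 × 0.96 = 0.09504 m
Layer 4: 0.32 × 1.4×10⁻⁴ × 1200 = 0.05376 m
Δh = 0.019656 + 0.22400 + 0.09504 + 0.05376 = 0.392456 m

Δh = 0.392 m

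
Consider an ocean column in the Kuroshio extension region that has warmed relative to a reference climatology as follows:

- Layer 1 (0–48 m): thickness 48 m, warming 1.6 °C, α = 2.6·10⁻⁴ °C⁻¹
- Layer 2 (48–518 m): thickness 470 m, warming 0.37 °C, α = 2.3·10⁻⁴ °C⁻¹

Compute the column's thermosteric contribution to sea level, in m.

about 0.060 m

2.6×10⁻⁴ × 48 × 1.6 = 0.019968 m
48–518 m: 470 × 2.3×10⁻⁴ × 0.37 = 0.039997 m
Δh = 0.019968 + 0.039997 = 0.059965 m ≈ 0.060 m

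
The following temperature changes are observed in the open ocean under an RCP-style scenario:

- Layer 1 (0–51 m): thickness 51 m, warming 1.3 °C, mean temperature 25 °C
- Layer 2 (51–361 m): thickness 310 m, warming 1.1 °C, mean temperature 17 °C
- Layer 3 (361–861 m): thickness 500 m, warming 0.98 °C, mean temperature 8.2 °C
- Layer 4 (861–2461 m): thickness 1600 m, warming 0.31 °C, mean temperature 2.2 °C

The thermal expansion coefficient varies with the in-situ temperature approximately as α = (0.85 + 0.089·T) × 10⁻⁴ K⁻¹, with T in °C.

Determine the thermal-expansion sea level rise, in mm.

about 230 mm

Layer 1: α = (0.85 + 0.089×25)×10⁻⁴ = 3.075×10⁻⁴ K⁻¹
Layer 2: α = (0.85 + 0.089×17)×10⁻⁴ = 2.363×10⁻⁴ K⁻¹
Layer 3: α = (0.85 + 0.089×8.2)×10⁻⁴ = 1.5798×10⁻⁴ K⁻¹
Layer 4: α = (0.85 + 0.089×2.2)×10⁻⁴ = 1.0458×10⁻⁴ K⁻¹
Layer 1: 1.3 × 51 × 3.075×10⁻⁴ = 0.02038725 m
51–361 m: 310 × 2.363×10⁻⁴ × 1.1 = 0.0805783 m
361–861 m: 500 × 0.98 × 1.5798×10⁻⁴ = 0.0774102 m
Layer 4: 1600 × 1.0458×10⁻⁴ × 0.31 = 0.05187168 m
Δh = 0.02038725 + 0.0805783 + 0.0774102 + 0.05187168 = 0.23024743 m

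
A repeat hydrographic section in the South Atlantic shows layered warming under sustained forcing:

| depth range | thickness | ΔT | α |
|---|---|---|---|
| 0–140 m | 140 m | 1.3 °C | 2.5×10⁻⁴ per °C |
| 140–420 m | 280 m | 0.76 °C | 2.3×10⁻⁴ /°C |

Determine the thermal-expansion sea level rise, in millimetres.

94.4 mm

1.3 × 140 × 2.5×10⁻⁴ = 0.04550 m
Layer 2: 0.76 × 2.3×10⁻⁴ × 280 = 0.048944 m
Δh = 0.04550 + 0.048944 = 0.094444 m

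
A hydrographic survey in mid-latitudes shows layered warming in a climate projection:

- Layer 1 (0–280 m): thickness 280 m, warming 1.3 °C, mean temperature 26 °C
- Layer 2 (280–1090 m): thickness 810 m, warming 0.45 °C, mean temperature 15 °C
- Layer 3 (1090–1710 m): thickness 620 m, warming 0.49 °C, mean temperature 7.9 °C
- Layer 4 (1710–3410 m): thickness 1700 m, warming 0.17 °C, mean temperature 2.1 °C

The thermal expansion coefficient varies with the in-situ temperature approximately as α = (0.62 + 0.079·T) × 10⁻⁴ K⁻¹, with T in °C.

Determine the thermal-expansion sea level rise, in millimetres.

Layer 1: α = (0.62 + 0.079×26)×10⁻⁴ = 2.674×10⁻⁴ K⁻¹
Layer 2: α = (0.62 + 0.079×15)×10⁻⁴ = 1.805×10⁻⁴ K⁻¹
Layer 3: α = (0.62 + 0.079×7.9)×10⁻⁴ = 1.2441×10⁻⁴ K⁻¹
Layer 4: α = (0.62 + 0.079×2.1)×10⁻⁴ = 0.7859×10⁻⁴ K⁻¹
0–280 m: 280 × 1.3 × 2.674×10⁻⁴ = 0.0973336 m
0.45 × 1.805×10⁻⁴ × 810 = 0.06579225 m
0.49 × 620 × 1.2441×10⁻⁴ = 0.037795758 m
0.17 × 1700 × 0.7859×10⁻⁴ = 0.02271251 m
Δh = 0.0973336 + 0.06579225 + 0.037795758 + 0.02271251 = 0.223634118 m

224 mm of thermosteric rise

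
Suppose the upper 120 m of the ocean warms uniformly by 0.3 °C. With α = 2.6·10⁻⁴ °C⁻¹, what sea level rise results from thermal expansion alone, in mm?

Δh = αΔT·H = 2.6×10⁻⁴ × 0.3 × 120 = 0.00936 m

9.36 mm of thermosteric rise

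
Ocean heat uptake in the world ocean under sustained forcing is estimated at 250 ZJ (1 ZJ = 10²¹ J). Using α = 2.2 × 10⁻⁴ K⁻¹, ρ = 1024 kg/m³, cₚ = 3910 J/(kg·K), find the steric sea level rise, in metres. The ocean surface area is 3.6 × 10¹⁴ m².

Per unit area: Q = 250×10²¹ / (3.6×10¹⁴) ≈ 6.944×10⁸ J/m²
Δh = αQ/(ρcₚ) = 2.2×10⁻⁴ × 6.944×10⁸ / (1024 × 3910) ≈ 0.038155 m

0.038 m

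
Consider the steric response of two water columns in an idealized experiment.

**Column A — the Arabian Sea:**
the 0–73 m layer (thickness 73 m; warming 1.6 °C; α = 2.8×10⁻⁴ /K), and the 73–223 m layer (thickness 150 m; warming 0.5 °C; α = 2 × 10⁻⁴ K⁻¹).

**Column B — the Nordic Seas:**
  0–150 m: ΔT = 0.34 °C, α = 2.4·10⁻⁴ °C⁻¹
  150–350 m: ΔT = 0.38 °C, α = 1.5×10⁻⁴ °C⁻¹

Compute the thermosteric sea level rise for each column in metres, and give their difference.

Δh_A ≈ 0.0477 m, Δh_B ≈ 0.0236 m; difference ≈ 0.0241 m

A 2.8×10⁻⁴ × 1.6 × 73 = 0.032704 m
A 73–223 m: 2×10⁻⁴ × 150 × 0.5 = 0.01500 m
A total: 0.047704 m
B Layer 1: 2.4×10⁻⁴ × 150 × 0.34 = 0.01224 m
B 0.38 × 200 × 1.5×10⁻⁴ = 0.01140 m
B total: 0.02364 m
Difference: 0.047704 − 0.02364 = 0.024064 m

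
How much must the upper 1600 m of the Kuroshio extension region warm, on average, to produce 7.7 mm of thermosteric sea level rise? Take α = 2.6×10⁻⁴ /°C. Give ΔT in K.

0.0185 K

ΔT = Δh/(αH) = 0.0077 / (2.6×10⁻⁴ × 1600) ≈ 0.01851 K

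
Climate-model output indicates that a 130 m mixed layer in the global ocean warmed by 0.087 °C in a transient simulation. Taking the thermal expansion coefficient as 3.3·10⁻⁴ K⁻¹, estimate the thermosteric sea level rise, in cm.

Δh = αΔT·H = 3.3×10⁻⁴ × 0.087 × 130 = 0.0037323 m

0.373 cm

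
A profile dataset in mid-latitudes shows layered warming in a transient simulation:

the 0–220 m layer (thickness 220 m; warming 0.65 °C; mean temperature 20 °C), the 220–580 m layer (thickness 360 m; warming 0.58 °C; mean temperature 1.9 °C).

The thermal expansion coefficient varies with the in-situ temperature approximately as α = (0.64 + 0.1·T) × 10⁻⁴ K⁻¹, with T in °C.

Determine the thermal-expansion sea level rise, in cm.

Layer 1: α = (0.64 + 0.1×20)×10⁻⁴ = 2.64×10⁻⁴ K⁻¹
Layer 2: α = (0.64 + 0.1×1.9)×10⁻⁴ = 0.83×10⁻⁴ K⁻¹
Layer 1: 220 × 2.64×10⁻⁴ × 0.65 = 0.037752 m
0.83×10⁻⁴ × 0.58 × 360 = 0.0173304 m
Δh = 0.037752 + 0.0173304 = 0.0550824 m

about 5.51 cm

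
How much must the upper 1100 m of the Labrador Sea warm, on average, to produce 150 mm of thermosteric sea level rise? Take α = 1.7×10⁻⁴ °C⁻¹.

ΔT = Δh/(αH) = 0.15 / (1.7×10⁻⁴ × 1100) ≈ 0.8021 °C

ΔT ≈ 0.80 °C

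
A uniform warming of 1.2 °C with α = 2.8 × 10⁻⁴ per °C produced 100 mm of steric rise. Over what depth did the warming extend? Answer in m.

H = Δh/(αΔT) = 0.1 / (2.8×10⁻⁴ × 1.2) ≈ 297.6 m

300 m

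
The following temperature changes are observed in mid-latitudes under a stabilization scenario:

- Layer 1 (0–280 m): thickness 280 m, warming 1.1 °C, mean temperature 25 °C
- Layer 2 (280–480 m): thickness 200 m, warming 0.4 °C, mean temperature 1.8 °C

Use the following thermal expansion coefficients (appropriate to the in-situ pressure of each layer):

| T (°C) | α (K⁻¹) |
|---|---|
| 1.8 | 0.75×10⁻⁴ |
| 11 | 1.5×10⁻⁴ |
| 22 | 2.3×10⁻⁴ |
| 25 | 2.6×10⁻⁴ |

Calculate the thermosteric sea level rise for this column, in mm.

Layer 1 at 25 °C → α = 2.6×10⁻⁴ K⁻¹
Layer 2 at 1.8 °C → α = 0.75×10⁻⁴ K⁻¹
0–280 m: 280 × 1.1 × 2.6×10⁻⁴ = 0.08008 m
0.4 × 200 × 0.75×10⁻⁴ = 0.00600 m
Δh = 0.08008 + 0.00600 = 0.08608 m

86.1 mm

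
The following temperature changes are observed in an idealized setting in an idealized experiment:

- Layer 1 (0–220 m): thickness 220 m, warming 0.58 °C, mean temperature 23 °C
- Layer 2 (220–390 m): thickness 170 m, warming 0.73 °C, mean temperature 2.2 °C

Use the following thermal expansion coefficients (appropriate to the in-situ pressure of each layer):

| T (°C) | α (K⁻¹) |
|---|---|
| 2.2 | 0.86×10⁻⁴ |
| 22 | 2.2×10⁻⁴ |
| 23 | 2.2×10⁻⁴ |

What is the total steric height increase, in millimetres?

Layer 1 at 23 °C → α = 2.2×10⁻⁴ K⁻¹
Layer 2 at 2.2 °C → α = 0.86×10⁻⁴ K⁻¹
2.2×10⁻⁴ × 220 × 0.58 = 0.028072 m
Layer 2: 170 × 0.86×10⁻⁴ × 0.73 = 0.0106726 m
Δh = 0.028072 + 0.0106726 = 0.0387446 m ≈ 38.7 mm

38.7 mm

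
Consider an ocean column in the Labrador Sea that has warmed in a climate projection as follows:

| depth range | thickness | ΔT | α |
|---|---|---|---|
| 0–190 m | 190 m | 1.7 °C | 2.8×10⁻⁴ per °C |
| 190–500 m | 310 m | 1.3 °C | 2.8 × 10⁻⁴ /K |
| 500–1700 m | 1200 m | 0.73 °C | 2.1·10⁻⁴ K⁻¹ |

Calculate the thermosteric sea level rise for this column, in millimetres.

Layer 1: 2.8×10⁻⁴ × 1.7 × 190 = 0.09044 m
1.3 × 2.8×10⁻⁴ × 310 = 0.11284 m
500–1700 m: 0.73 × 1200 × 2.1×10⁻⁴ = 0.18396 m
Δh = 0.09044 + 0.11284 + 0.18396 = 0.38724 m ≈ 387 mm

about 387 mm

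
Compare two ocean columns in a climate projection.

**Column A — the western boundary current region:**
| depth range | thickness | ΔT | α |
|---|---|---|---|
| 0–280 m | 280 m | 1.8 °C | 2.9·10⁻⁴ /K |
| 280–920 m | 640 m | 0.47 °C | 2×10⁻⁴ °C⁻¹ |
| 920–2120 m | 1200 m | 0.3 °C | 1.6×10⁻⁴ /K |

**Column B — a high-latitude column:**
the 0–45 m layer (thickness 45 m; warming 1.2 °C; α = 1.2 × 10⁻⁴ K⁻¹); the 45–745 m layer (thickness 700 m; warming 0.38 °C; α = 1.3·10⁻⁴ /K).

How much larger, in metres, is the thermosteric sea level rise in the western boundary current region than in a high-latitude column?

0.22 m larger

A Layer 1: 2.9×10⁻⁴ × 280 × 1.8 = 0.14616 m
A 280–920 m: 0.47 × 640 × 2×10⁻⁴ = 0.06016 m
A Layer 3: 1200 × 0.3 × 1.6×10⁻⁴ = 0.05760 m
A total: 0.26392 m
B Layer 1: 1.2 × 1.2×10⁻⁴ × 45 = 0.00648 m
B 45–745 m: 0.38 × 700 × 1.3×10⁻⁴ = 0.03458 m
B total: 0.04106 m
Difference: 0.26392 − 0.04106 = 0.22286 m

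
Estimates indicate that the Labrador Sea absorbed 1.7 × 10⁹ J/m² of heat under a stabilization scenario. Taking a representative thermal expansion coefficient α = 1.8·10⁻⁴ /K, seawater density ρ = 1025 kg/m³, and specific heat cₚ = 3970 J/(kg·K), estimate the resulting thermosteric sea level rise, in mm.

Δh = αQ/(ρcₚ) = 1.8×10⁻⁴ × 1.7×10⁹ / (1025 × 3970) ≈ 0.075198 m

75 mm of thermosteric rise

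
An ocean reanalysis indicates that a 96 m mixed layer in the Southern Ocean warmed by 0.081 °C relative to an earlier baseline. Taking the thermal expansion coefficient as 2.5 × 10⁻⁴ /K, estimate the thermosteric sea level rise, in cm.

0.194 cm

Δh = αΔT·H = 2.5×10⁻⁴ × 0.081 × 96 = 0.001944 m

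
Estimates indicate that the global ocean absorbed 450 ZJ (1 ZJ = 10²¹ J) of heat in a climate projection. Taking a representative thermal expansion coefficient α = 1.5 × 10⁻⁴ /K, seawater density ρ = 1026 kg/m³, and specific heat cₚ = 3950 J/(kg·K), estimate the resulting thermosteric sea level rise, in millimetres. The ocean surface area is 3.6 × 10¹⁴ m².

Per unit area: Q = 450×10²¹ / (3.6×10¹⁴) = 1.25×10⁹ J/m²
Δh = αQ/(ρcₚ) = 1.5×10⁻⁴ × 1.25×10⁹ / (1026 × 3950) ≈ 0.046265 m

Δh ≈ 46.3 mm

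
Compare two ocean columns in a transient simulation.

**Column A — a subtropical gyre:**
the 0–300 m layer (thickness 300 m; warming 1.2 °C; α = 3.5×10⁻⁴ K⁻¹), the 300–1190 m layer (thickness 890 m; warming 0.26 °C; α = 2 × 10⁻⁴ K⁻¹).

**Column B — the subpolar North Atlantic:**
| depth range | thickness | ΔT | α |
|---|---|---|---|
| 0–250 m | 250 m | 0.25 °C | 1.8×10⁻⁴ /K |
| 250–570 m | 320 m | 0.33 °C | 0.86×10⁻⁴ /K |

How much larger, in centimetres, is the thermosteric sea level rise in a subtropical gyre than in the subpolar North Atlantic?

15 cm

A 0–300 m: 3.5×10⁻⁴ × 300 × 1.2 = 0.12600 m
A Layer 2: 0.26 × 890 × 2×10⁻⁴ = 0.04628 m
A total: 0.17228 m
B Layer 1: 1.8×10⁻⁴ × 0.25 × 250 = 0.01125 m
B 250–570 m: 0.33 × 0.86×10⁻⁴ × 320 = 0.0090816 m
B total: 0.0203316 m
Difference: 0.17228 − 0.0203316 = 0.1519484 m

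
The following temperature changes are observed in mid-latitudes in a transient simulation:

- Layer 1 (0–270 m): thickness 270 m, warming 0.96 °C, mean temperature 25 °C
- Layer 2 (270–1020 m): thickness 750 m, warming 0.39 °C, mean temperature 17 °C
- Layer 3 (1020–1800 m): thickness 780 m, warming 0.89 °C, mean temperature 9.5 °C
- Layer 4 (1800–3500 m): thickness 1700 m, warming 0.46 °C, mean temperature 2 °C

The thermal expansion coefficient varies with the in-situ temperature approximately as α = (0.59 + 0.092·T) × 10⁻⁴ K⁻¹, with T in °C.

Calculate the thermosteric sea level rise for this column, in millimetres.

300 mm of thermosteric rise

Layer 1: α = (0.59 + 0.092×25)×10⁻⁴ = 2.89×10⁻⁴ K⁻¹
Layer 2: α = (0.59 + 0.092×17)×10⁻⁴ = 2.154×10⁻⁴ K⁻¹
Layer 3: α = (0.59 + 0.092×9.5)×10⁻⁴ = 1.464×10⁻⁴ K⁻¹
Layer 4: α = (0.59 + 0.092×2)×10⁻⁴ = 0.774×10⁻⁴ K⁻¹
2.89×10⁻⁴ × 0.96 × 270 = 0.0749088 m
2.154×10⁻⁴ × 0.39 × 750 = 0.0630045 m
1.464×10⁻⁴ × 0.89 × 780 = 0.10163088 m
Layer 4: 1700 × 0.774×10⁻⁴ × 0.46 = 0.0605268 m
Δh = 0.0749088 + 0.0630045 + 0.10163088 + 0.0605268 = 0.30007098 m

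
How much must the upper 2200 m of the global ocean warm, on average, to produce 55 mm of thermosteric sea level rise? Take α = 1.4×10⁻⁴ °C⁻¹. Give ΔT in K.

ΔT = Δh/(αH) = 0.055 / (1.4×10⁻⁴ × 2200) ≈ 0.1786 K

0.179 K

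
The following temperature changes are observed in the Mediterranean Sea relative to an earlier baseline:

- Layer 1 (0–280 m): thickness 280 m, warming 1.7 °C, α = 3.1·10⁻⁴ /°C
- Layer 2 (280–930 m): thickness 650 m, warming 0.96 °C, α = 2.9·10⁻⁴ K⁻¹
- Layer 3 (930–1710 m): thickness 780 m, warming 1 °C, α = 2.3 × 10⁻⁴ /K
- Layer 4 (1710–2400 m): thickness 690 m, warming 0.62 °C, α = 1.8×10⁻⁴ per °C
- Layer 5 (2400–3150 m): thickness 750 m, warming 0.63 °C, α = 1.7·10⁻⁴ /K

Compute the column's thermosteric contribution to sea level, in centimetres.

66.5 cm

0–280 m: 3.1×10⁻⁴ × 280 × 1.7 = 0.14756 m
2.9×10⁻⁴ × 650 × 0.96 = 0.18096 m
930–1710 m: 2.3×10⁻⁴ × 780 × 1 = 0.17940 m
0.62 × 1.8×10⁻⁴ × 690 = 0.077004 m
2400–3150 m: 0.63 × 750 × 1.7×10⁻⁴ = 0.080325 m
Δh = 0.14756 + 0.18096 + 0.17940 + 0.077004 + 0.080325 = 0.665249 m ≈ 66.5 cm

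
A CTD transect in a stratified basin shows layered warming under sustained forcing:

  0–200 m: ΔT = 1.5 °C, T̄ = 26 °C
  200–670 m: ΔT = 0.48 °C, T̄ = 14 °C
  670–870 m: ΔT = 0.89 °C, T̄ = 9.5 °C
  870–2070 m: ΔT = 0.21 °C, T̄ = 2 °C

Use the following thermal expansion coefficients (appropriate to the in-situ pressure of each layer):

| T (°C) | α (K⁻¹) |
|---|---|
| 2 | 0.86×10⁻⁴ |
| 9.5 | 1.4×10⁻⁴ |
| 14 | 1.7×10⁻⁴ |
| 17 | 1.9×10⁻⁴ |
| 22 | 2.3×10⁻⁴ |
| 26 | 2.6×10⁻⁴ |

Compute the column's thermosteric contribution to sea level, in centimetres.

Layer 1 at 26 °C → α = 2.6×10⁻⁴ K⁻¹
Layer 2 at 14 °C → α = 1.7×10⁻⁴ K⁻¹
Layer 3 at 9.5 °C → α = 1.4×10⁻⁴ K⁻¹
Layer 4 at 2 °C → α = 0.86×10⁻⁴ K⁻¹
200 × 1.5 × 2.6×10⁻⁴ = 0.07800 m
200–670 m: 1.7×10⁻⁴ × 470 × 0.48 = 0.038352 m
Layer 3: 0.89 × 200 × 1.4×10⁻⁴ = 0.02492 m
Layer 4: 0.86×10⁻⁴ × 0.21 × 1200 = 0.021672 m
Δh = 0.07800 + 0.038352 + 0.02492 + 0.021672 = 0.162944 m ≈ 16.3 cm

Δh = 16.3 cm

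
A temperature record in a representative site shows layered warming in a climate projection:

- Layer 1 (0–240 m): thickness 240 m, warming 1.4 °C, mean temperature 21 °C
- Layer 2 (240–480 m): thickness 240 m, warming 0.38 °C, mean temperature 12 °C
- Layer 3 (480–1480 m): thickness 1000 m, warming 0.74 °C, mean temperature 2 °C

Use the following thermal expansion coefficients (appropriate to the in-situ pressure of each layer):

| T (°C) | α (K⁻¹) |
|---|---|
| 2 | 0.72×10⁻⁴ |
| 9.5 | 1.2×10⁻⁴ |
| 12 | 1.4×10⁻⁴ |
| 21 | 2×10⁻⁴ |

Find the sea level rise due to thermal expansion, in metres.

0.133 m of thermosteric rise

Layer 1 at 21 °C → α = 2×10⁻⁴ K⁻¹
Layer 2 at 12 °C → α = 1.4×10⁻⁴ K⁻¹
Layer 3 at 2 °C → α = 0.72×10⁻⁴ K⁻¹
240 × 1.4 × 2×10⁻⁴ = 0.06720 m
240–480 m: 240 × 0.38 × 1.4×10⁻⁴ = 0.012768 m
0.72×10⁻⁴ × 0.74 × 1000 = 0.05328 m
Δh = 0.06720 + 0.012768 + 0.05328 = 0.133248 m ≈ 0.133 m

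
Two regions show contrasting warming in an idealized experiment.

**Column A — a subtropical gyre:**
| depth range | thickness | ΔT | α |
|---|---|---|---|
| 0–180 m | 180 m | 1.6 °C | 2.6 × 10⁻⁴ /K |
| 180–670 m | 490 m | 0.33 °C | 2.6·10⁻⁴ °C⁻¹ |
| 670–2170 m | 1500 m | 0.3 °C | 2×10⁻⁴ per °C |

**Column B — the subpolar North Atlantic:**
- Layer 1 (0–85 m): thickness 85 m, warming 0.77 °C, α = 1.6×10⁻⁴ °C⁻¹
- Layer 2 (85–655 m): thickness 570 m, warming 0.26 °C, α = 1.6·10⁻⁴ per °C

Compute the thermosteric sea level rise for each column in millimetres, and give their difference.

Δh_A ≈ 210 mm, Δh_B ≈ 34 mm; difference ≈ 170 mm

A 0–180 m: 180 × 1.6 × 2.6×10⁻⁴ = 0.07488 m
A Layer 2: 0.33 × 2.6×10⁻⁴ × 490 = 0.042042 m
A Layer 3: 2×10⁻⁴ × 1500 × 0.3 = 0.09000 m
A total: 0.206922 m
B 0–85 m: 1.6×10⁻⁴ × 0.77 × 85 = 0.010472 m
B 85–655 m: 1.6×10⁻⁴ × 570 × 0.26 = 0.023712 m
B total: 0.034184 m
Difference: 0.206922 − 0.034184 = 0.172738 m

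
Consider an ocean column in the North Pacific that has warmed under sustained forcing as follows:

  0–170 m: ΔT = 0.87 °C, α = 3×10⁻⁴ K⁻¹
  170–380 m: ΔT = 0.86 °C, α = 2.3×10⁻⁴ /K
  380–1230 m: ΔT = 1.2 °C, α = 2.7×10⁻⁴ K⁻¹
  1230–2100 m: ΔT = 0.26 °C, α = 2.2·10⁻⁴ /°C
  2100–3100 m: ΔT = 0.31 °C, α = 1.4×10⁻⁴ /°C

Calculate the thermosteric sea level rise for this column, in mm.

Layer 1: 170 × 3×10⁻⁴ × 0.87 = 0.04437 m
2.3×10⁻⁴ × 0.86 × 210 = 0.041538 m
380–1230 m: 2.7×10⁻⁴ × 1.2 × 850 = 0.27540 m
Layer 4: 2.2×10⁻⁴ × 0.26 × 870 = 0.049764 m
1.4×10⁻⁴ × 1000 × 0.31 = 0.04340 m
Δh = 0.04437 + 0.041538 + 0.27540 + 0.049764 + 0.04340 = 0.454472 m

Δh = 454 mm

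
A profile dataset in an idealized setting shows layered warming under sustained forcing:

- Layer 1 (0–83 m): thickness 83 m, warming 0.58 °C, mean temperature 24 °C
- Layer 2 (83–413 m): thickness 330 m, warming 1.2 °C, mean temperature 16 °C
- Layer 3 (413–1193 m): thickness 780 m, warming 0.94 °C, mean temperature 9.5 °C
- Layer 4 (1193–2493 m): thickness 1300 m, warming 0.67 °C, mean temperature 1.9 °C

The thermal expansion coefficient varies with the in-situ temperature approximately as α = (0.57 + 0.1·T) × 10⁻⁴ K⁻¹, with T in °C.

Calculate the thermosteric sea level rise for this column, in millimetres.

Layer 1: α = (0.57 + 0.1×24)×10⁻⁴ = 2.97×10⁻⁴ K⁻¹
Layer 2: α = (0.57 + 0.1×16)×10⁻⁴ = 2.17×10⁻⁴ K⁻¹
Layer 3: α = (0.57 + 0.1×9.5)×10⁻⁴ = 1.52×10⁻⁴ K⁻¹
Layer 4: α = (0.57 + 0.1×1.9)×10⁻⁴ = 0.76×10⁻⁴ K⁻¹
Layer 1: 2.97×10⁻⁴ × 0.58 × 83 = 0.01429758 m
Layer 2: 330 × 2.17×10⁻⁴ × 1.2 = 0.085932 m
Layer 3: 1.52×10⁻⁴ × 0.94 × 780 = 0.1114464 m
0.76×10⁻⁴ × 0.67 × 1300 = 0.066196 m
Δh = 0.01429758 + 0.085932 + 0.1114464 + 0.066196 = 0.27787198 m

about 278 mm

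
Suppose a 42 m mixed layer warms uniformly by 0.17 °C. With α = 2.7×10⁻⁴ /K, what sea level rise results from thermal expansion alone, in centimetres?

about 0.193 cm

Δh = αΔT·H = 2.7×10⁻⁴ × 0.17 × 42 = 0.0019278 m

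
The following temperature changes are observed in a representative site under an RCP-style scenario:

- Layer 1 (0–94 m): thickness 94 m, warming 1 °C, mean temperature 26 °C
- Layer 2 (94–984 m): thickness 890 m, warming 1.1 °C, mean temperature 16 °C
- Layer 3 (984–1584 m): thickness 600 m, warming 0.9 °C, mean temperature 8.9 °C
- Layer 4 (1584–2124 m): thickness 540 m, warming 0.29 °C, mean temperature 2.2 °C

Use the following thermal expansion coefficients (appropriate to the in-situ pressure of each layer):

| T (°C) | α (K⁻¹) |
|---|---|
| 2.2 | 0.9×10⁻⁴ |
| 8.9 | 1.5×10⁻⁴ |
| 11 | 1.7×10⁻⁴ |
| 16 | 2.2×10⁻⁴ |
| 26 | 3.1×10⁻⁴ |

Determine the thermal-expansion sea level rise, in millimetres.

about 340 mm

Layer 1 at 26 °C → α = 3.1×10⁻⁴ K⁻¹
Layer 2 at 16 °C → α = 2.2×10⁻⁴ K⁻¹
Layer 3 at 8.9 °C → α = 1.5×10⁻⁴ K⁻¹
Layer 4 at 2.2 °C → α = 0.9×10⁻⁴ K⁻¹
Layer 1: 1 × 94 × 3.1×10⁻⁴ = 0.02914 m
Layer 2: 890 × 1.1 × 2.2×10⁻⁴ = 0.21538 m
600 × 1.5×10⁻⁴ × 0.9 = 0.08100 m
1584–2124 m: 540 × 0.9×10⁻⁴ × 0.29 = 0.014094 m
Δh = 0.02914 + 0.21538 + 0.08100 + 0.014094 = 0.339614 m ≈ 340 mm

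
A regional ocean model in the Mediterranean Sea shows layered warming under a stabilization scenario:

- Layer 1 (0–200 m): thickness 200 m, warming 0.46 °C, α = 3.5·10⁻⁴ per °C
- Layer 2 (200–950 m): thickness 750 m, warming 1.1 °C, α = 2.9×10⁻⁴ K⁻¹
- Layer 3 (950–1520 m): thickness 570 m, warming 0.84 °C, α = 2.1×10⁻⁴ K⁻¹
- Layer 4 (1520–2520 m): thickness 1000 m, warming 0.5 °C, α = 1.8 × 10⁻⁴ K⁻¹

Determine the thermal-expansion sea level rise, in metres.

Layer 1: 200 × 3.5×10⁻⁴ × 0.46 = 0.03220 m
750 × 2.9×10⁻⁴ × 1.1 = 0.23925 m
Layer 3: 570 × 2.1×10⁻⁴ × 0.84 = 0.100548 m
1520–2520 m: 1.8×10⁻⁴ × 0.5 × 1000 = 0.09000 m
Δh = 0.03220 + 0.23925 + 0.100548 + 0.09000 = 0.461998 m

0.462 m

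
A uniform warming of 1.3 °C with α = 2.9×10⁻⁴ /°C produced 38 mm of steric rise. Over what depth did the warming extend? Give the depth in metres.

H = Δh/(αΔT) = 0.038 / (2.9×10⁻⁴ × 1.3) ≈ 100.8 m

101 m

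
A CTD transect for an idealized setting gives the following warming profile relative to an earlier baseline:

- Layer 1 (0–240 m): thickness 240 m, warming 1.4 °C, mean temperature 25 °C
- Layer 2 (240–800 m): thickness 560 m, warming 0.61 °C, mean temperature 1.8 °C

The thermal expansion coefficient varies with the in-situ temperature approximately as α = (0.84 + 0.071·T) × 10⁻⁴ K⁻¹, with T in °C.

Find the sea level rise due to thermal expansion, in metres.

Layer 1: α = (0.84 + 0.071×25)×10⁻⁴ = 2.615×10⁻⁴ K⁻¹
Layer 2: α = (0.84 + 0.071×1.8)×10⁻⁴ = 0.9678×10⁻⁴ K⁻¹
0–240 m: 2.615×10⁻⁴ × 1.4 × 240 = 0.087864 m
0.61 × 0.9678×10⁻⁴ × 560 = 0.033060048 m
Δh = 0.087864 + 0.033060048 = 0.120924048 m

Δh = 0.12 m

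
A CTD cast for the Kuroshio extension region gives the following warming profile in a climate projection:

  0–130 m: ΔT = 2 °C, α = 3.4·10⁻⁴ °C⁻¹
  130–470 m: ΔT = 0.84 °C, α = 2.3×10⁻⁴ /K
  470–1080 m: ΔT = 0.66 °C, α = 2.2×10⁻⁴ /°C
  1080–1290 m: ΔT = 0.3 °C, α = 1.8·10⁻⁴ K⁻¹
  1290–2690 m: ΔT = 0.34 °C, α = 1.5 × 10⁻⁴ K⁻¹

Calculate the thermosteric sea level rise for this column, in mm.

Layer 1: 3.4×10⁻⁴ × 130 × 2 = 0.08840 m
340 × 0.84 × 2.3×10⁻⁴ = 0.065688 m
Layer 3: 0.66 × 610 × 2.2×10⁻⁴ = 0.088572 m
0.3 × 210 × 1.8×10⁻⁴ = 0.01134 m
Layer 5: 0.34 × 1.5×10⁻⁴ × 1400 = 0.07140 m
Δh = 0.08840 + 0.065688 + 0.088572 + 0.01134 + 0.07140 = 0.32540 m

325 mm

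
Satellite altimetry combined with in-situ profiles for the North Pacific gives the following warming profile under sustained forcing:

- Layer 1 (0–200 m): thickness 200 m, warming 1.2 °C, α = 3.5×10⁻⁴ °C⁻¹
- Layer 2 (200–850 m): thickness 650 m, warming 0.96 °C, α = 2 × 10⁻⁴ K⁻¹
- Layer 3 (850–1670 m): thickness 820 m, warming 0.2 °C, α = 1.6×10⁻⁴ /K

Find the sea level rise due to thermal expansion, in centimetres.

Δh ≈ 23.5 cm

0–200 m: 3.5×10⁻⁴ × 1.2 × 200 = 0.08400 m
200–850 m: 650 × 0.96 × 2×10⁻⁴ = 0.12480 m
Layer 3: 0.2 × 1.6×10⁻⁴ × 820 = 0.02624 m
Δh = 0.08400 + 0.12480 + 0.02624 = 0.23504 m ≈ 23.5 cm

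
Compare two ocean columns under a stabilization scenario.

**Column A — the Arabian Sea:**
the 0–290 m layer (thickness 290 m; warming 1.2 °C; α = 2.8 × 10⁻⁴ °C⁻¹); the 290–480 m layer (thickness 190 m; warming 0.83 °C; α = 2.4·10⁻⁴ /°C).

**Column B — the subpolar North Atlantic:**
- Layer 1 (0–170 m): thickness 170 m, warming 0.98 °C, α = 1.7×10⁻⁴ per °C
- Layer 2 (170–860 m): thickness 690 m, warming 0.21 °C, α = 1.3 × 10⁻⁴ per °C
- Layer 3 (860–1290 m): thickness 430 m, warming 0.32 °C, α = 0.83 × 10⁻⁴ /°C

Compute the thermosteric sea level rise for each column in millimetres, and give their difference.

Δh_A ≈ 135 mm, Δh_B ≈ 58.6 mm; difference ≈ 76.7 mm

A 0–290 m: 2.8×10⁻⁴ × 1.2 × 290 = 0.09744 m
A 0.83 × 2.4×10⁻⁴ × 190 = 0.037848 m
A total: 0.135288 m
B Layer 1: 170 × 0.98 × 1.7×10⁻⁴ = 0.028322 m
B 170–860 m: 1.3×10⁻⁴ × 690 × 0.21 = 0.018837 m
B 0.32 × 0.83×10⁻⁴ × 430 = 0.0114208 m
B total: 0.0585798 m
Difference: 0.135288 − 0.0585798 = 0.0767082 m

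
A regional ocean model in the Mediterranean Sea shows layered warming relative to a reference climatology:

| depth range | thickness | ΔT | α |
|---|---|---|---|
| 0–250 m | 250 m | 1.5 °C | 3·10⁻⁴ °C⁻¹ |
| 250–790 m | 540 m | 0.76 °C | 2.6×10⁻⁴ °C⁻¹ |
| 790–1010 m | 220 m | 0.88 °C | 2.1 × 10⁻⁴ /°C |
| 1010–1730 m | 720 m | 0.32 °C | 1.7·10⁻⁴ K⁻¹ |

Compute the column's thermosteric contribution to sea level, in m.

Δh ≈ 0.299 m

3×10⁻⁴ × 250 × 1.5 = 0.11250 m
Layer 2: 0.76 × 540 × 2.6×10⁻⁴ = 0.106704 m
Layer 3: 0.88 × 2.1×10⁻⁴ × 220 = 0.040656 m
Layer 4: 1.7×10⁻⁴ × 0.32 × 720 = 0.039168 m
Δh = 0.11250 + 0.106704 + 0.040656 + 0.039168 = 0.299028 m ≈ 0.299 m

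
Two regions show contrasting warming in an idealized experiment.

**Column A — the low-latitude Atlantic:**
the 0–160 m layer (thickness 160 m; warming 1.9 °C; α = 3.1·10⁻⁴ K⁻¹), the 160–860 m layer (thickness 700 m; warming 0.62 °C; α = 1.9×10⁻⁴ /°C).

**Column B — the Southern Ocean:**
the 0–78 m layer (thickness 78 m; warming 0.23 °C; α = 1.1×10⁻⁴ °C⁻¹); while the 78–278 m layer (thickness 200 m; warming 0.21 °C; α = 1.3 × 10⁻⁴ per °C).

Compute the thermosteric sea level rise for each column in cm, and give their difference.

A 0–160 m: 160 × 3.1×10⁻⁴ × 1.9 = 0.09424 m
A 160–860 m: 0.62 × 700 × 1.9×10⁻⁴ = 0.08246 m
A total: 0.17670 m
B Layer 1: 78 × 0.23 × 1.1×10⁻⁴ = 0.0019734 m
B 200 × 0.21 × 1.3×10⁻⁴ = 0.00546 m
B total: 0.0074334 m
Difference: 0.17670 − 0.0074334 = 0.1692666 m

A: 18 cm; B: 0.74 cm; difference 17 cm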